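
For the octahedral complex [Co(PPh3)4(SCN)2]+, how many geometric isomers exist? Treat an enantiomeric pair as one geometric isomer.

2

In an octahedral complex each vertex has one trans partner and four cis neighbours.
Systematic placement gives 2 geometric isomers: SCN trans; SCN cis.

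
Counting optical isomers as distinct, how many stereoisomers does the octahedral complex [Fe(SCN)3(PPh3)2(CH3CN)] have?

In an octahedral complex each vertex has one trans partner and four cis neighbours.
There are 3 geometric isomers: SCN mer, PPh3 cis; SCN mer, PPh3 trans; SCN fac, PPh3 cis.
Each arrangement has an internal mirror plane or centre of symmetry, so none is chiral.

3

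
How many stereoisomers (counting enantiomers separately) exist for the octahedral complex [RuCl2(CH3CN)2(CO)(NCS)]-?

There are 6 geometric isomers: Cl cis, CH3CN trans; Cl trans, CH3CN trans; Cl cis, CH3CN cis (3 arrangements, 2 chiral); Cl trans, CH3CN cis.
Of these, 2 lack any improper symmetry element and so occur as enantiomeric pairs, giving 6 + 2 = 8 stereoisomers in total.

8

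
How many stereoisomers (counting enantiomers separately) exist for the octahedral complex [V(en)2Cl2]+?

Each en is bidentate and must span two cis positions.
There are 2 geometric isomers: Cl trans; Cl cis (chiral).
One of these lacks any improper symmetry element and so occurs as an enantiomeric pair, giving 2 + 1 = 3 stereoisomers in total.

3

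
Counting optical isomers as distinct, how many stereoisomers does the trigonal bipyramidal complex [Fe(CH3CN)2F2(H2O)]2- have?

A trigonal bipyramid has two axial and three equatorial sites, which are chemically inequivalent.
Placing the ligands in turn and identifying arrangements related by rotation or reflection leaves 5 distinct geometric isomers.
One of these lacks any improper symmetry element and so occurs as an enantiomeric pair, giving 5 + 1 = 6 stereoisomers in total.

6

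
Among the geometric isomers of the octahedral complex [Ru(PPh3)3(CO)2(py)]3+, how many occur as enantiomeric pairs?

0

In an octahedral complex each vertex has one trans partner and four cis neighbours.
There are 3 geometric isomers: PPh3 mer, CO trans; PPh3 fac, CO cis; PPh3 mer, CO cis.
Each arrangement has an internal mirror plane or centre of symmetry, so none is chiral.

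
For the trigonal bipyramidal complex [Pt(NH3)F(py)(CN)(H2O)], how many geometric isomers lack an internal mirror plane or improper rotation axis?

10

In a trigonal bipyramid the two axial positions differ from the three equatorial ones.
Exhaustive case analysis gives 10 geometric isomers.
Of these, 10 lack any improper symmetry element and so occur as enantiomeric pairs, giving 10 + 10 = 20 stereoisomers in total.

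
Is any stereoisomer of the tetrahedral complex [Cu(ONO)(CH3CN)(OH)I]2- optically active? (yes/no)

yes

All four vertices of a tetrahedron are equivalent and mutually adjacent, so cis/trans isomerism cannot arise.
Only one geometric arrangement is possible; it has no improper symmetry element, so it exists as a pair of enantiomers (2 stereoisomers).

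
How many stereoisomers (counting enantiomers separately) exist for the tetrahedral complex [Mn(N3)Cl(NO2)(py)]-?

2

In a tetrahedral complex all four positions are equivalent and every pair of ligands is adjacent — there is no cis/trans distinction.
Only one geometric arrangement is possible; it has no improper symmetry element, so it exists as a pair of enantiomers (2 stereoisomers).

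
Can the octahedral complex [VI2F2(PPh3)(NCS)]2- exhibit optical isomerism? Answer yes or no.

There are 6 geometric isomers: I trans, F trans; I cis, F trans; I cis, F cis (3 arrangements, 2 chiral); I trans, F cis.
Of these, 2 lack any improper symmetry element and so occur as enantiomeric pairs, giving 6 + 2 = 8 stereoisomers in total.

yes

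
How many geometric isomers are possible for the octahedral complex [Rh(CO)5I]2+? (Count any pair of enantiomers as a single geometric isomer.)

An octahedron has six vertices in three trans pairs; every non-trans pair is cis.
Only one geometric arrangement is possible.

1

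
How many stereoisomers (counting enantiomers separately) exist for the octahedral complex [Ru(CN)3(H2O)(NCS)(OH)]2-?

The six octahedral sites form three mutually perpendicular trans pairs.
Systematic placement gives 4 geometric isomers: CN mer (3 arrangements); CN fac (chiral).
One of these lacks any improper symmetry element and so occurs as an enantiomeric pair, giving 4 + 1 = 5 stereoisomers in total.

5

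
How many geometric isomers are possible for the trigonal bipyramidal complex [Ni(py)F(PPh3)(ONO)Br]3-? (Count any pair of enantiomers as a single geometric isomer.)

In a trigonal bipyramid the two axial positions differ from the three equatorial ones.
Exhaustive case analysis gives 10 geometric isomers.

10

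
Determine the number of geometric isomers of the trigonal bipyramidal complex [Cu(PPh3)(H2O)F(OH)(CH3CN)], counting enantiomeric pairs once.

10

Systematic enumeration (placing each ligand type in turn and discarding arrangements equivalent by rotation or reflection) gives 10 geometric isomers.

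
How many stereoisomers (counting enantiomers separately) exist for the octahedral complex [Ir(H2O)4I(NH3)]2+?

The six octahedral sites form three mutually perpendicular trans pairs.
The distinct arrangements are (2 in all): I and NH3 mutually trans; I and NH3 mutually cis.
Each arrangement has an internal mirror plane or centre of symmetry, so none is chiral.

2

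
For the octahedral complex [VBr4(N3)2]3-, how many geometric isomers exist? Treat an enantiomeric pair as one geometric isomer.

2

The six octahedral sites form three mutually perpendicular trans pairs.
The distinct arrangements are (2 in all): N3 trans; N3 cis.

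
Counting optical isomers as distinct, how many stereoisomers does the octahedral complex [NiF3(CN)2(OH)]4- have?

3

Systematic placement gives 3 geometric isomers: F mer, CN trans; F fac, CN cis; F mer, CN cis.
Each arrangement has an internal mirror plane or centre of symmetry, so none is chiral.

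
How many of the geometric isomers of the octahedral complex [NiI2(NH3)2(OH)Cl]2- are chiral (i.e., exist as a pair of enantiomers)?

2

The six octahedral sites form three mutually perpendicular trans pairs.
The distinct arrangements are (6 in all): I cis, NH3 cis (3 arrangements, 2 chiral); I cis, NH3 trans; I trans, NH3 cis; I trans, NH3 trans.
Of these, 2 lack any improper symmetry element and so occur as enantiomeric pairs, giving 6 + 2 = 8 stereoisomers in total.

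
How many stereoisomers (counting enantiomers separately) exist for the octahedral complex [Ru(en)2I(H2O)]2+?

3

In an octahedral complex each vertex has one trans partner and four cis neighbours.
Each en is bidentate and must span two cis positions.
Working through the distinct placements yields 2 geometric isomers: I and H2O mutually trans; I and H2O mutually cis (chiral).
One of these lacks any improper symmetry element and so occurs as an enantiomeric pair, giving 2 + 1 = 3 stereoisomers in total.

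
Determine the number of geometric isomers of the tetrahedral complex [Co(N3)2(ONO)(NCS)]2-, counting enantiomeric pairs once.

In a tetrahedral complex all four positions are equivalent and every pair of ligands is adjacent — there is no cis/trans distinction.
Only one geometric arrangement is possible.

1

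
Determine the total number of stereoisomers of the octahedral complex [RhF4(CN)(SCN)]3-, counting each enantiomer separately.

In an octahedral complex each vertex has one trans partner and four cis neighbours.
Working through the distinct placements yields 2 geometric isomers: CN and SCN mutually cis; CN and SCN mutually trans.
Each arrangement has an internal mirror plane or centre of symmetry, so none is chiral.

2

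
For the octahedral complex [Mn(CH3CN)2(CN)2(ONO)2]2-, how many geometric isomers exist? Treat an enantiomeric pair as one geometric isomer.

In an octahedral complex each vertex has one trans partner and four cis neighbours.
Systematic placement gives 5 geometric isomers: CH3CN trans, CN trans, ONO trans; CH3CN trans, CN cis, ONO cis; CH3CN cis, CN cis, ONO trans; CH3CN cis, CN cis, ONO cis (chiral); CH3CN cis, CN trans, ONO cis.

5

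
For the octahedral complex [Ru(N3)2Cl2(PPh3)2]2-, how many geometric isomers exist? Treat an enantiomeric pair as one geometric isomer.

The six octahedral sites form three mutually perpendicular trans pairs.
Systematic placement gives 5 geometric isomers: N3 trans, Cl trans, PPh3 trans; N3 cis, Cl trans, PPh3 cis; N3 cis, Cl cis, PPh3 trans; N3 cis, Cl cis, PPh3 cis (chiral); N3 trans, Cl cis, PPh3 cis.

5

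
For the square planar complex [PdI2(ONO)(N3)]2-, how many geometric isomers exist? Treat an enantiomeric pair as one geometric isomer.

Systematic placement gives 2 geometric isomers: I cis; I trans.

2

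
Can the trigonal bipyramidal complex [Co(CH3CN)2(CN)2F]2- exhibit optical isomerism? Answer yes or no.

yes

In a trigonal bipyramid the two axial positions differ from the three equatorial ones.
Placing the ligands in turn and identifying arrangements related by rotation or reflection leaves 5 distinct geometric isomers.
One of these lacks any improper symmetry element and so occurs as an enantiomeric pair, giving 5 + 1 = 6 stereoisomers in total.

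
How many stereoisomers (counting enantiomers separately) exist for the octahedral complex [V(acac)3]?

2

In an octahedral complex each vertex has one trans partner and four cis neighbours.
Each acac is bidentate and must span two cis positions.
Only one geometric arrangement is possible; it has no improper symmetry element, so it exists as a pair of enantiomers (2 stereoisomers).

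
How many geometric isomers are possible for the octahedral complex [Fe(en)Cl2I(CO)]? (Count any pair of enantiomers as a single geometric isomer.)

4

Each en is bidentate and must span two cis positions.
The distinct arrangements are (4 in all): Cl cis (3 arrangements, 2 chiral); Cl trans.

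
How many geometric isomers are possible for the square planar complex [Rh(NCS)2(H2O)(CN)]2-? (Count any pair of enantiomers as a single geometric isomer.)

2

In a square planar complex each vertex has one trans partner and two cis neighbours.
Working through the distinct placements yields 2 geometric isomers: NCS cis; NCS trans.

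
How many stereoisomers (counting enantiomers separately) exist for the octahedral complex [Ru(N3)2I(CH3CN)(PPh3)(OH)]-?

Exhaustive case analysis gives 9 geometric isomers.
Of these, 6 lack any improper symmetry element and so occur as enantiomeric pairs, giving 9 + 6 = 15 stereoisomers in total.

15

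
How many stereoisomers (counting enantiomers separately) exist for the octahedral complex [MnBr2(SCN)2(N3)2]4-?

The six octahedral sites form three mutually perpendicular trans pairs.
Working through the distinct placements yields 5 geometric isomers: Br trans, SCN trans, N3 trans; Br trans, SCN cis, N3 cis; Br cis, SCN trans, N3 cis; Br cis, SCN cis, N3 cis (chiral); Br cis, SCN cis, N3 trans.
One of these lacks any improper symmetry element and so occurs as an enantiomeric pair, giving 5 + 1 = 6 stereoisomers in total.

6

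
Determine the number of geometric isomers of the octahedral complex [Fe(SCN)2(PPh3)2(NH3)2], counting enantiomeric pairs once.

An octahedron has six vertices in three trans pairs; every non-trans pair is cis.
There are 5 geometric isomers: SCN trans, PPh3 trans, NH3 trans; SCN cis, PPh3 cis, NH3 trans; SCN trans, PPh3 cis, NH3 cis; SCN cis, PPh3 cis, NH3 cis (chiral); SCN cis, PPh3 trans, NH3 cis.

5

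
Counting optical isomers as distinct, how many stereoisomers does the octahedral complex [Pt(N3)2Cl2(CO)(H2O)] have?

8

An octahedron has six vertices in three trans pairs; every non-trans pair is cis.
Systematic placement gives 6 geometric isomers: N3 trans, Cl cis; N3 cis, Cl cis (3 arrangements, 2 chiral); N3 trans, Cl trans; N3 cis, Cl trans.
Of these, 2 lack any improper symmetry element and so occur as enantiomeric pairs, giving 6 + 2 = 8 stereoisomers in total.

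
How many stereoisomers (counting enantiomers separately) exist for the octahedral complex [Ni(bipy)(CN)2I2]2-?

4

Each bipy is bidentate and must span two cis positions.
There are 3 geometric isomers: CN trans, I cis; CN cis, I cis (chiral); CN cis, I trans.
One of these lacks any improper symmetry element and so occurs as an enantiomeric pair, giving 3 + 1 = 4 stereoisomers in total.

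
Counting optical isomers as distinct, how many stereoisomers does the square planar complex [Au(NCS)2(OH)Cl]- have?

A square has two trans pairs of vertices; adjacent vertices are cis.
Systematic placement gives 2 geometric isomers: NCS cis; NCS trans.
Each arrangement has an internal mirror plane or centre of symmetry, so none is chiral.

2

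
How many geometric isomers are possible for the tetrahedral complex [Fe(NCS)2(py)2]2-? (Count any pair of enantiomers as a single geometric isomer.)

All four vertices of a tetrahedron are equivalent and mutually adjacent, so cis/trans isomerism cannot arise.
Only one geometric arrangement is possible.

1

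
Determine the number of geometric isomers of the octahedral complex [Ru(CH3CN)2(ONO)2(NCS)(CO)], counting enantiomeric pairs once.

6

An octahedron has six vertices in three trans pairs; every non-trans pair is cis.
The distinct arrangements are (6 in all): CH3CN trans, ONO trans; CH3CN trans, ONO cis; CH3CN cis, ONO trans; CH3CN cis, ONO cis (3 arrangements, 2 chiral).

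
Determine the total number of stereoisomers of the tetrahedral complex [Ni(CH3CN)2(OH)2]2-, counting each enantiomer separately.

1

All four vertices of a tetrahedron are equivalent and mutually adjacent, so cis/trans isomerism cannot arise.
Only one geometric arrangement is possible.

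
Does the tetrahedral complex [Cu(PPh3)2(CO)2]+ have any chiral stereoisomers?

no

Only one geometric arrangement is possible.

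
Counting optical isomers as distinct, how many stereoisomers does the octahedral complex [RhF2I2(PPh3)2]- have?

An octahedron has six vertices in three trans pairs; every non-trans pair is cis.
Systematic placement gives 5 geometric isomers: F trans, I trans, PPh3 trans; F trans, I cis, PPh3 cis; F cis, I cis, PPh3 trans; F cis, I cis, PPh3 cis (chiral); F cis, I trans, PPh3 cis.
One of these lacks any improper symmetry element and so occurs as an enantiomeric pair, giving 5 + 1 = 6 stereoisomers in total.

6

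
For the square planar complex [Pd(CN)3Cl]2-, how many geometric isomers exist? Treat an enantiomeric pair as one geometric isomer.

1

In a square planar complex each vertex has one trans partner and two cis neighbours.
Only one geometric arrangement is possible.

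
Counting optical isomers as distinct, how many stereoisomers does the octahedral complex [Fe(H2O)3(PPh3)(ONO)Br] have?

An octahedron has six vertices in three trans pairs; every non-trans pair is cis.
The distinct arrangements are (4 in all): H2O mer (3 arrangements); H2O fac (chiral).
One of these lacks any improper symmetry element and so occurs as an enantiomeric pair, giving 4 + 1 = 5 stereoisomers in total.

5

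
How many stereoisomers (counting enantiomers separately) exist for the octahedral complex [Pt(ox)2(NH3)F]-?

The six octahedral sites form three mutually perpendicular trans pairs.
Each ox is bidentate and must span two cis positions.
The distinct arrangements are (2 in all): NH3 and F mutually trans; NH3 and F mutually cis (chiral).
One of these lacks any improper symmetry element and so occurs as an enantiomeric pair, giving 2 + 1 = 3 stereoisomers in total.

3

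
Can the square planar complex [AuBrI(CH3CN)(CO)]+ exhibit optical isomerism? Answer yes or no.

no

In a square planar complex each vertex has one trans partner and two cis neighbours.
Working through the distinct placements yields 3 geometric isomers: (Br/CO trans, CH3CN/I trans); (Br/I trans, CH3CN/CO trans); (Br/CH3CN trans, CO/I trans).
Each arrangement has an internal mirror plane or centre of symmetry, so none is chiral.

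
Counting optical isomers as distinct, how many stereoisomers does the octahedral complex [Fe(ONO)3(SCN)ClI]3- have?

5

An octahedron has six vertices in three trans pairs; every non-trans pair is cis.
The distinct arrangements are (4 in all): ONO mer (3 arrangements); ONO fac (chiral).
One of these lacks any improper symmetry element and so occurs as an enantiomeric pair, giving 4 + 1 = 5 stereoisomers in total.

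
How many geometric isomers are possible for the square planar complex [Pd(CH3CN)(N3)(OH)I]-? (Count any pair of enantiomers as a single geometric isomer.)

A square has two trans pairs of vertices; adjacent vertices are cis.
There are 3 geometric isomers: (CH3CN/N3 trans, I/OH trans); (CH3CN/OH trans, I/N3 trans); (CH3CN/I trans, N3/OH trans).

3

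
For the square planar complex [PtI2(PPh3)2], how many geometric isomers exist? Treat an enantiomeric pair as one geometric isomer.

A square has two trans pairs of vertices; adjacent vertices are cis.
The distinct arrangements are (2 in all): I cis; I trans.

2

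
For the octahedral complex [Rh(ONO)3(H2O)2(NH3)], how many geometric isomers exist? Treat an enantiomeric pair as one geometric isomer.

3

In an octahedral complex each vertex has one trans partner and four cis neighbours.
Working through the distinct placements yields 3 geometric isomers: ONO mer, H2O trans; ONO mer, H2O cis; ONO fac, H2O cis.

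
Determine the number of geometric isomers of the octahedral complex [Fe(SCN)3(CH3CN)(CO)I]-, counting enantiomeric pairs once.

There are 4 geometric isomers: SCN mer (3 arrangements); SCN fac (chiral).

4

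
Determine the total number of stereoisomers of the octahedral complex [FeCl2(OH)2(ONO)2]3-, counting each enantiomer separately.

An octahedron has six vertices in three trans pairs; every non-trans pair is cis.
The distinct arrangements are (5 in all): Cl trans, OH trans, ONO trans; Cl trans, OH cis, ONO cis; Cl cis, OH cis, ONO trans; Cl cis, OH cis, ONO cis (chiral); Cl cis, OH trans, ONO cis.
One of these lacks any improper symmetry element and so occurs as an enantiomeric pair, giving 5 + 1 = 6 stereoisomers in total.

6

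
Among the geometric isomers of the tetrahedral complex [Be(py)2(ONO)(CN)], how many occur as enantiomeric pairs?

All four vertices of a tetrahedron are equivalent and mutually adjacent, so cis/trans isomerism cannot arise.
Only one geometric arrangement is possible.

0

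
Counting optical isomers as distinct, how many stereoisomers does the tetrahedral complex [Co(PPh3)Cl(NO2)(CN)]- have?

2

In a tetrahedral complex all four positions are equivalent and every pair of ligands is adjacent — there is no cis/trans distinction.
Only one geometric arrangement is possible; it has no improper symmetry element, so it exists as a pair of enantiomers (2 stereoisomers).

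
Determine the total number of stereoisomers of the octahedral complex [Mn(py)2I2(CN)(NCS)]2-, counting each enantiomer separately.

8

Working through the distinct placements yields 6 geometric isomers: py trans, I cis; py cis, I cis (3 arrangements, 2 chiral); py trans, I trans; py cis, I trans.
Of these, 2 lack any improper symmetry element and so occur as enantiomeric pairs, giving 6 + 2 = 8 stereoisomers in total.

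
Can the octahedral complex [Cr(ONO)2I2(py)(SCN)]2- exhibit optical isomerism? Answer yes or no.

There are 6 geometric isomers: ONO trans, I trans; ONO cis, I trans; ONO cis, I cis (3 arrangements, 2 chiral); ONO trans, I cis.
Of these, 2 lack any improper symmetry element and so occur as enantiomeric pairs, giving 6 + 2 = 8 stereoisomers in total.

yes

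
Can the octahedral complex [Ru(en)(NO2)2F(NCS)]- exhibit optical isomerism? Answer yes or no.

In an octahedral complex each vertex has one trans partner and four cis neighbours.
Each en is bidentate and must span two cis positions.
There are 4 geometric isomers: NO2 cis (3 arrangements, 2 chiral); NO2 trans.
Of these, 2 lack any improper symmetry element and so occur as enantiomeric pairs, giving 4 + 2 = 6 stereoisomers in total.

yes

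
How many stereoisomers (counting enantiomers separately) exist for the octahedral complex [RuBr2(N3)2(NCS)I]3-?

An octahedron has six vertices in three trans pairs; every non-trans pair is cis.
The distinct arrangements are (6 in all): Br trans, N3 cis; Br trans, N3 trans; Br cis, N3 cis (3 arrangements, 2 chiral); Br cis, N3 trans.
Of these, 2 lack any improper symmetry element and so occur as enantiomeric pairs, giving 6 + 2 = 8 stereoisomers in total.

8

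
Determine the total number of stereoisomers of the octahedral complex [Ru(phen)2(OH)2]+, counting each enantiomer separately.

Each phen is bidentate and must span two cis positions.
There are 2 geometric isomers: OH trans; OH cis (chiral).
One of these lacks any improper symmetry element and so occurs as an enantiomeric pair, giving 2 + 1 = 3 stereoisomers in total.

3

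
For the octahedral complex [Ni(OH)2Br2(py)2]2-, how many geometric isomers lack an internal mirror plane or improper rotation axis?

1

The six octahedral sites form three mutually perpendicular trans pairs.
Systematic placement gives 5 geometric isomers: OH trans, Br trans, py trans; OH cis, Br trans, py cis; OH cis, Br cis, py trans; OH cis, Br cis, py cis (chiral); OH trans, Br cis, py cis.
One of these lacks any improper symmetry element and so occurs as an enantiomeric pair, giving 5 + 1 = 6 stereoisomers in total.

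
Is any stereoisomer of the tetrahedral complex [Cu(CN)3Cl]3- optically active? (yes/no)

In a tetrahedral complex all four positions are equivalent and every pair of ligands is adjacent — there is no cis/trans distinction.
Only one geometric arrangement is possible.

no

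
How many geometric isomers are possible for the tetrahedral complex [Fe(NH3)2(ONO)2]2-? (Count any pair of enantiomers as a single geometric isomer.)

All four vertices of a tetrahedron are equivalent and mutually adjacent, so cis/trans isomerism cannot arise.
Only one geometric arrangement is possible.

1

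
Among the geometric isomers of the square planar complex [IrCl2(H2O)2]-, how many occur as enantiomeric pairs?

0

In a square planar complex each vertex has one trans partner and two cis neighbours.
There are 2 geometric isomers: Cl cis; Cl trans.
Each arrangement has an internal mirror plane or centre of symmetry, so none is chiral.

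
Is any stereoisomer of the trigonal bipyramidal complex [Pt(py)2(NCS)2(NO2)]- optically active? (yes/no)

yes

A trigonal bipyramid has two axial and three equatorial sites, which are chemically inequivalent.
Placing the ligands in turn and identifying arrangements related by rotation or reflection leaves 5 distinct geometric isomers.
One of these lacks any improper symmetry element and so occurs as an enantiomeric pair, giving 5 + 1 = 6 stereoisomers in total.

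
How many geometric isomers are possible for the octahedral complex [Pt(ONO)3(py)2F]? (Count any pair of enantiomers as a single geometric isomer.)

3

Working through the distinct placements yields 3 geometric isomers: ONO mer, py trans; ONO fac, py cis; ONO mer, py cis.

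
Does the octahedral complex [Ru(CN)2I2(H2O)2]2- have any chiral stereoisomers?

yes

In an octahedral complex each vertex has one trans partner and four cis neighbours.
Systematic placement gives 5 geometric isomers: CN trans, I trans, H2O trans; CN trans, I cis, H2O cis; CN cis, I trans, H2O cis; CN cis, I cis, H2O cis (chiral); CN cis, I cis, H2O trans.
One of these lacks any improper symmetry element and so occurs as an enantiomeric pair, giving 5 + 1 = 6 stereoisomers in total.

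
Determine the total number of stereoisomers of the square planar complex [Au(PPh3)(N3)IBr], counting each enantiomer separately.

In a square planar complex each vertex has one trans partner and two cis neighbours.
Working through the distinct placements yields 3 geometric isomers: (Br/N3 trans, I/PPh3 trans); (Br/PPh3 trans, I/N3 trans); (Br/I trans, N3/PPh3 trans).
Each arrangement has an internal mirror plane or centre of symmetry, so none is chiral.

3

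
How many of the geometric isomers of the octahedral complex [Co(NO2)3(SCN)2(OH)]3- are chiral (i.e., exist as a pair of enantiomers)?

An octahedron has six vertices in three trans pairs; every non-trans pair is cis.
There are 3 geometric isomers: NO2 mer, SCN trans; NO2 mer, SCN cis; NO2 fac, SCN cis.
Each arrangement has an internal mirror plane or centre of symmetry, so none is chiral.

0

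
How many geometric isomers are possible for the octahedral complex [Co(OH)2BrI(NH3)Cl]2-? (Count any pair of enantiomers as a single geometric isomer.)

9

Systematic enumeration (placing each ligand type in turn and discarding arrangements equivalent by rotation or reflection) gives 9 geometric isomers.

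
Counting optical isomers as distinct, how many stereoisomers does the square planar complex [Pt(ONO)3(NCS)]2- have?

1

In a square planar complex each vertex has one trans partner and two cis neighbours.
Only one geometric arrangement is possible.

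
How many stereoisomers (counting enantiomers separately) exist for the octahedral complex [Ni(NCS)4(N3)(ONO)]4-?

An octahedron has six vertices in three trans pairs; every non-trans pair is cis.
There are 2 geometric isomers: N3 and ONO mutually cis; N3 and ONO mutually trans.
Each arrangement has an internal mirror plane or centre of symmetry, so none is chiral.

2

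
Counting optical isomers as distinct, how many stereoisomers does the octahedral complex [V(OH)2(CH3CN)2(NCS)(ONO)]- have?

8

An octahedron has six vertices in three trans pairs; every non-trans pair is cis.
Working through the distinct placements yields 6 geometric isomers: OH cis, CH3CN trans; OH trans, CH3CN trans; OH cis, CH3CN cis (3 arrangements, 2 chiral); OH trans, CH3CN cis.
Of these, 2 lack any improper symmetry element and so occur as enantiomeric pairs, giving 6 + 2 = 8 stereoisomers in total.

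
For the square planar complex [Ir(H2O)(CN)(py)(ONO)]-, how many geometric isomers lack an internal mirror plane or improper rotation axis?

The distinct arrangements are (3 in all): (CN/ONO trans, H2O/py trans); (CN/py trans, H2O/ONO trans); (CN/H2O trans, ONO/py trans).
Each arrangement has an internal mirror plane or centre of symmetry, so none is chiral.

0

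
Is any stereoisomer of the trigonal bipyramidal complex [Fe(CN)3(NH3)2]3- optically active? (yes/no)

no

The distinct arrangements are (3 in all): NH3 both equatorial; NH3 one axial, one equatorial; NH3 both axial.
Each arrangement has an internal mirror plane or centre of symmetry, so none is chiral.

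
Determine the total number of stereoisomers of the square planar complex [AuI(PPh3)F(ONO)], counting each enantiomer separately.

3

A square has two trans pairs of vertices; adjacent vertices are cis.
The distinct arrangements are (3 in all): (F/ONO trans, I/PPh3 trans); (F/PPh3 trans, I/ONO trans); (F/I trans, ONO/PPh3 trans).
Each arrangement has an internal mirror plane or centre of symmetry, so none is chiral.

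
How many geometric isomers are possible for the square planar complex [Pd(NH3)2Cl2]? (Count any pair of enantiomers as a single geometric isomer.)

In a square planar complex each vertex has one trans partner and two cis neighbours.
Systematic placement gives 2 geometric isomers: NH3 cis; NH3 trans.

2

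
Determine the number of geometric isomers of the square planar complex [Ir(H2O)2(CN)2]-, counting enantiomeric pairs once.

There are 2 geometric isomers: H2O cis; H2O trans.

2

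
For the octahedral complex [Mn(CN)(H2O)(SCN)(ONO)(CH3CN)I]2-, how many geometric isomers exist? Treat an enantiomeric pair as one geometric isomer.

The six octahedral sites form three mutually perpendicular trans pairs.
Placing the ligands in turn and identifying arrangements related by rotation or reflection leaves 15 distinct geometric isomers.

15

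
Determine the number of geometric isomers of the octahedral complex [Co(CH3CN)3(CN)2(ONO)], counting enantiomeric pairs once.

3

Working through the distinct placements yields 3 geometric isomers: CH3CN mer, CN cis; CH3CN mer, CN trans; CH3CN fac, CN cis.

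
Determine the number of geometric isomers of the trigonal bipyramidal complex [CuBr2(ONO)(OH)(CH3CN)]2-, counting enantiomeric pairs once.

7

A trigonal bipyramid has two axial and three equatorial sites, which are chemically inequivalent.
Systematic enumeration (placing each ligand type in turn and discarding arrangements equivalent by rotation or reflection) gives 7 geometric isomers.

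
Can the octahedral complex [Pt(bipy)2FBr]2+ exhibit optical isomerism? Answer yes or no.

yes

The six octahedral sites form three mutually perpendicular trans pairs.
Each bipy is bidentate and must span two cis positions.
Systematic placement gives 2 geometric isomers: F and Br mutually trans; F and Br mutually cis (chiral).
One of these lacks any improper symmetry element and so occurs as an enantiomeric pair, giving 2 + 1 = 3 stereoisomers in total.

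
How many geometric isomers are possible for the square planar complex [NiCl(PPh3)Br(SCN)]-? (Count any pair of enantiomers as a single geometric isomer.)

There are 3 geometric isomers: (Br/PPh3 trans, Cl/SCN trans); (Br/SCN trans, Cl/PPh3 trans); (Br/Cl trans, PPh3/SCN trans).

3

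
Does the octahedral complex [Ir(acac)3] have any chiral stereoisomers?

An octahedron has six vertices in three trans pairs; every non-trans pair is cis.
Each acac is bidentate and must span two cis positions.
Only one geometric arrangement is possible; it has no improper symmetry element, so it exists as a pair of enantiomers (2 stereoisomers).

yes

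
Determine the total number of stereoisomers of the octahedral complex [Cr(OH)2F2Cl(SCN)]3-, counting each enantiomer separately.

8

The six octahedral sites form three mutually perpendicular trans pairs.
Systematic placement gives 6 geometric isomers: OH cis, F cis (3 arrangements, 2 chiral); OH trans, F cis; OH cis, F trans; OH trans, F trans.
Of these, 2 lack any improper symmetry element and so occur as enantiomeric pairs, giving 6 + 2 = 8 stereoisomers in total.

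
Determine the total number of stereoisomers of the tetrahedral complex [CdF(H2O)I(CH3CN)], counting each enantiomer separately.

All four vertices of a tetrahedron are equivalent and mutually adjacent, so cis/trans isomerism cannot arise.
Only one geometric arrangement is possible; it has no improper symmetry element, so it exists as a pair of enantiomers (2 stereoisomers).

2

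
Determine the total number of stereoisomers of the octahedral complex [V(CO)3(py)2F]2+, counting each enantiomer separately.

3

An octahedron has six vertices in three trans pairs; every non-trans pair is cis.
The distinct arrangements are (3 in all): CO mer, py trans; CO mer, py cis; CO fac, py cis.
Each arrangement has an internal mirror plane or centre of symmetry, so none is chiral.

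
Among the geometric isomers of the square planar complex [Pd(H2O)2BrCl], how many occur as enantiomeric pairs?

A square has two trans pairs of vertices; adjacent vertices are cis.
Systematic placement gives 2 geometric isomers: H2O cis; H2O trans.
Each arrangement has an internal mirror plane or centre of symmetry, so none is chiral.

0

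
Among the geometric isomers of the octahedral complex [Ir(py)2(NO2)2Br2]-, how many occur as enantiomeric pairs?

The six octahedral sites form three mutually perpendicular trans pairs.
The distinct arrangements are (5 in all): py trans, NO2 trans, Br trans; py cis, NO2 cis, Br trans; py trans, NO2 cis, Br cis; py cis, NO2 cis, Br cis (chiral); py cis, NO2 trans, Br cis.
One of these lacks any improper symmetry element and so occurs as an enantiomeric pair, giving 5 + 1 = 6 stereoisomers in total.

1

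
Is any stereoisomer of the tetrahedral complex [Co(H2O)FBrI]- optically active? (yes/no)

yes

All four vertices of a tetrahedron are equivalent and mutually adjacent, so cis/trans isomerism cannot arise.
Only one geometric arrangement is possible; it has no improper symmetry element, so it exists as a pair of enantiomers (2 stereoisomers).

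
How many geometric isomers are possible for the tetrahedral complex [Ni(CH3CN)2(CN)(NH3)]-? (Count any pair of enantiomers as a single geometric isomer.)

1

All four vertices of a tetrahedron are equivalent and mutually adjacent, so cis/trans isomerism cannot arise.
Only one geometric arrangement is possible.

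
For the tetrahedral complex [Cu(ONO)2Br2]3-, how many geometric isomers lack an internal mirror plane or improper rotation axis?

0

Only one geometric arrangement is possible.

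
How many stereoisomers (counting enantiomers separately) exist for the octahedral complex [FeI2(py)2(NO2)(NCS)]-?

An octahedron has six vertices in three trans pairs; every non-trans pair is cis.
Working through the distinct placements yields 6 geometric isomers: I trans, py trans; I trans, py cis; I cis, py trans; I cis, py cis (3 arrangements, 2 chiral).
Of these, 2 lack any improper symmetry element and so occur as enantiomeric pairs, giving 6 + 2 = 8 stereoisomers in total.

8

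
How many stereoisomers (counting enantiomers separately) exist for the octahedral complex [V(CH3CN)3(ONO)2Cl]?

The distinct arrangements are (3 in all): CH3CN mer, ONO trans; CH3CN mer, ONO cis; CH3CN fac, ONO cis.
Each arrangement has an internal mirror plane or centre of symmetry, so none is chiral.

3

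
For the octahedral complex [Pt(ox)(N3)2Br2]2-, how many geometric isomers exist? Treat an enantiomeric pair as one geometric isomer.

3

In an octahedral complex each vertex has one trans partner and four cis neighbours.
Each ox is bidentate and must span two cis positions.
There are 3 geometric isomers: N3 cis, Br trans; N3 cis, Br cis (chiral); N3 trans, Br cis.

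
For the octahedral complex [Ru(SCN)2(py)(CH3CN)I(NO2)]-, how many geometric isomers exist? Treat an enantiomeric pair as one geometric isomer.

In an octahedral complex each vertex has one trans partner and four cis neighbours.
Placing the ligands in turn and identifying arrangements related by rotation or reflection leaves 9 distinct geometric isomers.

9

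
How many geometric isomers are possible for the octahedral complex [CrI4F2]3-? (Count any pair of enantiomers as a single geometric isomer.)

In an octahedral complex each vertex has one trans partner and four cis neighbours.
Systematic placement gives 2 geometric isomers: F trans; F cis.

2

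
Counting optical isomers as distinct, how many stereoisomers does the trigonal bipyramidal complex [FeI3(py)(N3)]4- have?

4

A trigonal bipyramid has two axial and three equatorial sites, which are chemically inequivalent.
Systematic placement gives 4 geometric isomers: py equatorial, N3 equatorial; py equatorial, N3 axial; py axial, N3 equatorial; py axial, N3 axial.
Each arrangement has an internal mirror plane or centre of symmetry, so none is chiral.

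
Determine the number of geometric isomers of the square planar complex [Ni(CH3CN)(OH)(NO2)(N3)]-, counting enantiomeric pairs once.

In a square planar complex each vertex has one trans partner and two cis neighbours.
There are 3 geometric isomers: (CH3CN/NO2 trans, N3/OH trans); (CH3CN/OH trans, N3/NO2 trans); (CH3CN/N3 trans, NO2/OH trans).

3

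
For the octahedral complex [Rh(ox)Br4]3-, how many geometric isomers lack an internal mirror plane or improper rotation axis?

The six octahedral sites form three mutually perpendicular trans pairs.
Each ox is bidentate and must span two cis positions.
Only one geometric arrangement is possible.

0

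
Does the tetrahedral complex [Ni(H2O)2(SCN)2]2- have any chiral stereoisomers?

no

Only one geometric arrangement is possible.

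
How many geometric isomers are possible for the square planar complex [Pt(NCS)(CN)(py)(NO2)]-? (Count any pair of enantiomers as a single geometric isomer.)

There are 3 geometric isomers: (CN/NO2 trans, NCS/py trans); (CN/py trans, NCS/NO2 trans); (CN/NCS trans, NO2/py trans).

3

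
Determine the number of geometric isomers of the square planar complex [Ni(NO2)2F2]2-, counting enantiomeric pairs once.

A square has two trans pairs of vertices; adjacent vertices are cis.
The distinct arrangements are (2 in all): NO2 cis; NO2 trans.

2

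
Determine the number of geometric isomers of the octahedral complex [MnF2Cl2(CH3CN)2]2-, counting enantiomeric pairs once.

5

The six octahedral sites form three mutually perpendicular trans pairs.
The distinct arrangements are (5 in all): F trans, Cl trans, CH3CN trans; F cis, Cl cis, CH3CN trans; F trans, Cl cis, CH3CN cis; F cis, Cl cis, CH3CN cis (chiral); F cis, Cl trans, CH3CN cis.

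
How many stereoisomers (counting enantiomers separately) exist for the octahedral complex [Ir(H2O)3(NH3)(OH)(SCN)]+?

The six octahedral sites form three mutually perpendicular trans pairs.
Systematic placement gives 4 geometric isomers: H2O mer (3 arrangements); H2O fac (chiral).
One of these lacks any improper symmetry element and so occurs as an enantiomeric pair, giving 4 + 1 = 5 stereoisomers in total.

5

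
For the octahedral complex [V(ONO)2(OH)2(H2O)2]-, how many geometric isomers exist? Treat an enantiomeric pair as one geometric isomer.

5

The distinct arrangements are (5 in all): ONO trans, OH trans, H2O trans; ONO cis, OH cis, H2O trans; ONO trans, OH cis, H2O cis; ONO cis, OH cis, H2O cis (chiral); ONO cis, OH trans, H2O cis.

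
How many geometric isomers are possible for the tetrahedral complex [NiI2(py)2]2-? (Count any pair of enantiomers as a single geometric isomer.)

1

Only one geometric arrangement is possible.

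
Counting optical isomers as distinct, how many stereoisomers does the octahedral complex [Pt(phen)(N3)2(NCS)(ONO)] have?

6

The six octahedral sites form three mutually perpendicular trans pairs.
Each phen is bidentate and must span two cis positions.
There are 4 geometric isomers: N3 trans; N3 cis (3 arrangements, 2 chiral).
Of these, 2 lack any improper symmetry element and so occur as enantiomeric pairs, giving 4 + 2 = 6 stereoisomers in total.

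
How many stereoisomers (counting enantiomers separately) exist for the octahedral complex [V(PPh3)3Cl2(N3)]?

3

An octahedron has six vertices in three trans pairs; every non-trans pair is cis.
There are 3 geometric isomers: PPh3 mer, Cl trans; PPh3 mer, Cl cis; PPh3 fac, Cl cis.
Each arrangement has an internal mirror plane or centre of symmetry, so none is chiral.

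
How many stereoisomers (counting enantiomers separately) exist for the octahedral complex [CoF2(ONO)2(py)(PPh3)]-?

There are 6 geometric isomers: F trans, ONO trans; F trans, ONO cis; F cis, ONO cis (3 arrangements, 2 chiral); F cis, ONO trans.
Of these, 2 lack any improper symmetry element and so occur as enantiomeric pairs, giving 6 + 2 = 8 stereoisomers in total.

8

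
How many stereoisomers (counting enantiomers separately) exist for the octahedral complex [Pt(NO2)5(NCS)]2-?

1

In an octahedral complex each vertex has one trans partner and four cis neighbours.
Only one geometric arrangement is possible.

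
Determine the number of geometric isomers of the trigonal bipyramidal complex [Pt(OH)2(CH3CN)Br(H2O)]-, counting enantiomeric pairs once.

7

Placing the ligands in turn and identifying arrangements related by rotation or reflection leaves 7 distinct geometric isomers.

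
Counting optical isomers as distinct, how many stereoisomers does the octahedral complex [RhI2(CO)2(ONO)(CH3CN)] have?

8

An octahedron has six vertices in three trans pairs; every non-trans pair is cis.
There are 6 geometric isomers: I cis, CO cis (3 arrangements, 2 chiral); I trans, CO cis; I cis, CO trans; I trans, CO trans.
Of these, 2 lack any improper symmetry element and so occur as enantiomeric pairs, giving 6 + 2 = 8 stereoisomers in total.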